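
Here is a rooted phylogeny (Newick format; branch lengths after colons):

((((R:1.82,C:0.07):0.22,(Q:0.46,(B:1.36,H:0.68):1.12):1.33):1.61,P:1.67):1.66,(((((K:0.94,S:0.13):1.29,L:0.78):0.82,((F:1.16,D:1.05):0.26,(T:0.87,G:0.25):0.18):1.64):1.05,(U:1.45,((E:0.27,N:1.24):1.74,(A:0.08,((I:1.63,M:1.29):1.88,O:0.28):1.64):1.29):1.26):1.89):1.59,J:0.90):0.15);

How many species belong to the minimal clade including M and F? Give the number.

14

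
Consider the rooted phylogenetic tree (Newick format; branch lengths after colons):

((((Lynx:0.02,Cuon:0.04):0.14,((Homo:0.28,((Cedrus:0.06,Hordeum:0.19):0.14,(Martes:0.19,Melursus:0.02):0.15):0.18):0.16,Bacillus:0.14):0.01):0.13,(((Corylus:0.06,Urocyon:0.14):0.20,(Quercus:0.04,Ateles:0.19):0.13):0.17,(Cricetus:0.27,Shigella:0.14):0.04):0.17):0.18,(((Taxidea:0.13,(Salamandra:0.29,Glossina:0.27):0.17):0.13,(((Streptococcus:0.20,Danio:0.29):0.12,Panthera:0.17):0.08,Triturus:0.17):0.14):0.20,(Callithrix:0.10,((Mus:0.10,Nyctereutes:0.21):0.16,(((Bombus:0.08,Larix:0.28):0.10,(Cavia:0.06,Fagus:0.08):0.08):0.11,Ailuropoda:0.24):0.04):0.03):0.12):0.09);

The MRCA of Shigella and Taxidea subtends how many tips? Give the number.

29

The MRCA of Shigella and Taxidea is the root, so the clade is the entire tree.
That clade contains 29 terminal taxa: Ailuropoda, Ateles, Bacillus, Bombus, Callithrix, Cavia, Cedrus, Corylus, Cricetus, Cuon, Danio, Fagus, Glossina, Homo, Hordeum, Larix, Lynx, Martes, Melursus, Mus, Nyctereutes, Panthera, Quercus, Salamandra, Shigella, Streptococcus, Taxidea, Triturus, Urocyon.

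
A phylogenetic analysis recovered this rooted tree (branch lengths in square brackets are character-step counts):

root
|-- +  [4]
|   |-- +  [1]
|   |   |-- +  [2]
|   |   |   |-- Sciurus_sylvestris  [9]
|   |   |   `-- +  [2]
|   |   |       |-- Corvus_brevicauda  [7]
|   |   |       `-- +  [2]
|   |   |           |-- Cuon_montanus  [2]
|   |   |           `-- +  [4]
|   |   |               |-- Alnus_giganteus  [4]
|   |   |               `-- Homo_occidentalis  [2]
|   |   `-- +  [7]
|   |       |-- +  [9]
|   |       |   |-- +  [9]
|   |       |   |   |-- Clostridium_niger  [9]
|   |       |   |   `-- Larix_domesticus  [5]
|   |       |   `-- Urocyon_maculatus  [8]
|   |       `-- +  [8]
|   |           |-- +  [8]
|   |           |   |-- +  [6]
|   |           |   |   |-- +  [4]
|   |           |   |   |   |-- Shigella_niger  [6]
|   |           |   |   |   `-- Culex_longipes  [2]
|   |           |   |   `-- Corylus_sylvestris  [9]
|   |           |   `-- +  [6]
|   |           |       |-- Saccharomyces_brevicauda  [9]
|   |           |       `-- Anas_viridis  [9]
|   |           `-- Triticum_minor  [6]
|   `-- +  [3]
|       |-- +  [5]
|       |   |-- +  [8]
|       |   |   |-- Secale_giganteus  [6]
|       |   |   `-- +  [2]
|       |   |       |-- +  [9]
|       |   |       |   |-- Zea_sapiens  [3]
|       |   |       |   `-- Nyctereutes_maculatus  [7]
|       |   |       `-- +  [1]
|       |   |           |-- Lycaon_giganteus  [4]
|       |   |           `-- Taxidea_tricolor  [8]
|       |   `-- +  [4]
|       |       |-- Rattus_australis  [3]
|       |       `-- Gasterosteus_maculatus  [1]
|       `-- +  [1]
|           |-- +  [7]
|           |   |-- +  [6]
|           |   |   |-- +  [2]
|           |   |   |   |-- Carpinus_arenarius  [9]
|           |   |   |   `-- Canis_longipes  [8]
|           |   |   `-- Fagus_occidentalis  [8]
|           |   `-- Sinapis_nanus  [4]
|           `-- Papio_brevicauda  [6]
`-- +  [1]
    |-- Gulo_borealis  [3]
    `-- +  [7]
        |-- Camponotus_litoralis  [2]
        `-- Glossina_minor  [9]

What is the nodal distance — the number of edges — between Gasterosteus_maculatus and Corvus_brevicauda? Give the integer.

The MRCA of Gasterosteus_maculatus and Corvus_brevicauda is the node subtending (((Sciurus_sylvestris,(Corvus_brevicauda,(Cuon_montanus,(Alnus_giganteus,Homo_occidentalis)))),(((Clostridium_niger,Larix_domesticus),Urocyon_maculatus),((((Shigella_niger,Culex_longipes),Corylus_sylvestris),(Saccharomyces_brevicauda,Anas_viridis)),Triticum_minor))),(((Secale_giganteus,((Zea_sapiens,Nyctereutes_maculatus),(Lycaon_giganteus,Taxidea_tricolor))),(Rattus_australis,Gasterosteus_maculatus)),((((Carpinus_arenarius,Canis_longipes),Fagus_occidentalis),Sinapis_nanus),Papio_brevicauda))).
From Gasterosteus_maculatus up to that node: 4 branches. From Corvus_brevicauda up to the same node: 4 branches. Total: 4 + 4 = 8.

8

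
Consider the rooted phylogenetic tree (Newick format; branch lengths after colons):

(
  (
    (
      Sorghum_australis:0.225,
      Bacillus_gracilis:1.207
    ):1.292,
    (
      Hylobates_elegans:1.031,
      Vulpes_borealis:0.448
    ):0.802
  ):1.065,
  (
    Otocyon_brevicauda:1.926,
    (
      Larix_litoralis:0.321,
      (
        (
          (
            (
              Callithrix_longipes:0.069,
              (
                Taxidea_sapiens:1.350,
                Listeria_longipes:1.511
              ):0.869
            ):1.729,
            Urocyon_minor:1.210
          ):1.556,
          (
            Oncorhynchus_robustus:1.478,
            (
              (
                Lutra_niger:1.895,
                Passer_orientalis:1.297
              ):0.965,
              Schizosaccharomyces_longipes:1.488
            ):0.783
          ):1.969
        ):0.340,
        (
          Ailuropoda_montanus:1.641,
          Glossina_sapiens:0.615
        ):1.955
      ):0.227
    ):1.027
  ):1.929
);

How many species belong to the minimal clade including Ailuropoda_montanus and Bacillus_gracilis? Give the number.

16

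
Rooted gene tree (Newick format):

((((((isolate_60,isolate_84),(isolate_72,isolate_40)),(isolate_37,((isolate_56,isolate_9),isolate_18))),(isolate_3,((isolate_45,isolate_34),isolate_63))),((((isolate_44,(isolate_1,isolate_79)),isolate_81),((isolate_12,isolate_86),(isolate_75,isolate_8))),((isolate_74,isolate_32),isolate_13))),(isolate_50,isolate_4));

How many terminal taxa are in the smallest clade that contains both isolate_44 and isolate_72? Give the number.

23

The MRCA of isolate_44 and isolate_72 is the node subtending (((((isolate_60,isolate_84),(isolate_72,isolate_40)),(isolate_37,((isolate_56,isolate_9),isolate_18))),(isolate_3,((isolate_45,isolate_34),isolate_63))),((((isolate_44,(isolate_1,isolate_79)),isolate_81),((isolate_12,isolate_86),(isolate_75,isolate_8))),((isolate_74,isolate_32),isolate_13))).
That clade contains 23 terminal taxa: isolate_1, isolate_12, isolate_13, isolate_18, isolate_3, isolate_32, isolate_34, isolate_37, isolate_40, isolate_44, isolate_45, isolate_56, isolate_60, isolate_63, isolate_72, isolate_74, isolate_75, isolate_79, isolate_8, isolate_81, isolate_84, isolate_86, isolate_9.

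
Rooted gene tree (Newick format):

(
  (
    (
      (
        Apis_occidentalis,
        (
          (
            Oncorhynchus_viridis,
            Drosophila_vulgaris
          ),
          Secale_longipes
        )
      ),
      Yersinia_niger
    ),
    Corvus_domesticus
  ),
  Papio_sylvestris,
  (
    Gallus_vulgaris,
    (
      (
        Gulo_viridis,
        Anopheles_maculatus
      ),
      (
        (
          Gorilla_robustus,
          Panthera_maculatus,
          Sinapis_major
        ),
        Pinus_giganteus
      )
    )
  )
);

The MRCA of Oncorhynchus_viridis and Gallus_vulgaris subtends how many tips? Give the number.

The MRCA of Oncorhynchus_viridis and Gallus_vulgaris is the root, so the clade is the entire tree.
That clade contains 14 terminal taxa: Anopheles_maculatus, Apis_occidentalis, Corvus_domesticus, Drosophila_vulgaris, Gallus_vulgaris, Gorilla_robustus, Gulo_viridis, Oncorhynchus_viridis, Panthera_maculatus, Papio_sylvestris, Pinus_giganteus, Secale_longipes, Sinapis_major, Yersinia_niger.

14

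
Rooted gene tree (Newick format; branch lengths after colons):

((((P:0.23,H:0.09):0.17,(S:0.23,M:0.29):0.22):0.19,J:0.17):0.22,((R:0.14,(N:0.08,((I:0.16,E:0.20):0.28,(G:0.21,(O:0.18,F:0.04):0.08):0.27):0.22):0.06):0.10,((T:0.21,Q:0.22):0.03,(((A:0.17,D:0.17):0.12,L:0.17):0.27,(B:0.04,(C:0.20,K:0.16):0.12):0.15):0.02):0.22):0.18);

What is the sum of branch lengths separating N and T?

The path runs N → … → MRCA → … → T; the MRCA is the node subtending ((R,(N,((I,E),(G,(O,F))))),((T,Q),(((A,D),L),(B,(C,K))))).
Branch lengths along that path: 0.08 + 0.06 + 0.10 + 0.22 + 0.03 + 0.21 = 0.70.

0.70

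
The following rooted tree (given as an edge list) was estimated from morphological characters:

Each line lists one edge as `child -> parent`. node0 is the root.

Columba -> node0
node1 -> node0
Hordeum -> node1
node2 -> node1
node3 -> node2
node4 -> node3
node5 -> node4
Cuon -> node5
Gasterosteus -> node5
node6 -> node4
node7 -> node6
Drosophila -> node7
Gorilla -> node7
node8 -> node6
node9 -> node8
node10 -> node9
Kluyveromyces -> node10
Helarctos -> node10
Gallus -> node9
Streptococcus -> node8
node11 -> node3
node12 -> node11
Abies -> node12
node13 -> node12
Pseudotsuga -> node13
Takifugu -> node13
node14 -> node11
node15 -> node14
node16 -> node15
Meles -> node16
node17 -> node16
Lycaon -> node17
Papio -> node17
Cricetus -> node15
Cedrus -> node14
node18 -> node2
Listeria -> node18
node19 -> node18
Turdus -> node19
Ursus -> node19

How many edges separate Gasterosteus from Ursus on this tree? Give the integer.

The MRCA of Gasterosteus and Ursus is the node subtending ((((Cuon,Gasterosteus),((Drosophila,Gorilla),(((Kluyveromyces,Helarctos),Gallus),Streptococcus))),((Abies,(Pseudotsuga,Takifugu)),(((Meles,(Lycaon,Papio)),Cricetus),Cedrus))),(Listeria,(Turdus,Ursus))).
From Gasterosteus up to that node: 4 branches. From Ursus up to the same node: 3 branches. Total: 4 + 3 = 7.

7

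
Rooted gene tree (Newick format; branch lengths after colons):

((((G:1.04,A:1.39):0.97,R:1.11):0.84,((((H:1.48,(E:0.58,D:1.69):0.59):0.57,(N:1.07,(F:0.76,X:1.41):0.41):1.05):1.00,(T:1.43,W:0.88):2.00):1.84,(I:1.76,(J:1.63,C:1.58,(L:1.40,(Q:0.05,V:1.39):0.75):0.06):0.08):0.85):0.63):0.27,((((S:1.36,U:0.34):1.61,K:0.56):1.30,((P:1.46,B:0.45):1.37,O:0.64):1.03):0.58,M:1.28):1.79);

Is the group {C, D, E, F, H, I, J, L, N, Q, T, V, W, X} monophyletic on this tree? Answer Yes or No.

The most recent common ancestor of these taxa subtends ((((H,(E,D)),(N,(F,X))),(T,W)),(I,(J,C,(L,(Q,V))))).
That clade has exactly 14 tips — every listed taxon and nothing else — so the group is monophyletic.

Yes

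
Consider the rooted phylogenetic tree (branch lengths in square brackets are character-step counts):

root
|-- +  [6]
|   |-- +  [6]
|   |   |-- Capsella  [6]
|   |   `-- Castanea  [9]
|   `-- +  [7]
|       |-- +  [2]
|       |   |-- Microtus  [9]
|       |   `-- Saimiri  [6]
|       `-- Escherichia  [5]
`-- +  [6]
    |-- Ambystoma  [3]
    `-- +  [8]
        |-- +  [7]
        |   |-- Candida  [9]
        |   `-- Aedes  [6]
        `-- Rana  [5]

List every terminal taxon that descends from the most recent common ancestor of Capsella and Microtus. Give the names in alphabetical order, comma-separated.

Tracing Capsella: it sits inside (Capsella,Castanea).
Tracing Microtus: it sits inside (Microtus,Saimiri).
The smallest clade enclosing both is ((Capsella,Castanea),((Microtus,Saimiri),Escherichia)); the answer is its 5 terminal taxa in alphabetical order.

Capsella, Castanea, Escherichia, Microtus, Saimiri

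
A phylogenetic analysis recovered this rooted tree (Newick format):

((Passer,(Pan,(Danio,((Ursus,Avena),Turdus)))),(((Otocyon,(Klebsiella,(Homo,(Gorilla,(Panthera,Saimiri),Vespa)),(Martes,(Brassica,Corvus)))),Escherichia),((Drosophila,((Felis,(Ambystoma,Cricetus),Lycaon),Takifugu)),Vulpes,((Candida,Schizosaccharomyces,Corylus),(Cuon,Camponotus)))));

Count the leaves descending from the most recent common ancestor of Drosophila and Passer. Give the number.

The MRCA of Drosophila and Passer is the root, so the clade is the entire tree.
That clade contains 29 terminal taxa: Ambystoma, Avena, Brassica, Camponotus, Candida, Corvus, Corylus, Cricetus, Cuon, Danio, Drosophila, Escherichia, Felis, Gorilla, Homo, Klebsiella, Lycaon, Martes, Otocyon, Pan, Panthera, Passer, Saimiri, Schizosaccharomyces, Takifugu, Turdus, Ursus, Vespa, Vulpes.

29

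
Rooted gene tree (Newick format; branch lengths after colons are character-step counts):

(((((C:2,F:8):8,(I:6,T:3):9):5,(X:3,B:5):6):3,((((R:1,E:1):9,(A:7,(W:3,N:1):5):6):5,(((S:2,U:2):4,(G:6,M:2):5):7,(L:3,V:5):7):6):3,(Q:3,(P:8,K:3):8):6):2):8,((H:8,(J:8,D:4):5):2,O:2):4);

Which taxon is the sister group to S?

S attaches to the tree at the node subtending (S,U).
The other lineage descending from that same node — the sister group — is the single tip U.

U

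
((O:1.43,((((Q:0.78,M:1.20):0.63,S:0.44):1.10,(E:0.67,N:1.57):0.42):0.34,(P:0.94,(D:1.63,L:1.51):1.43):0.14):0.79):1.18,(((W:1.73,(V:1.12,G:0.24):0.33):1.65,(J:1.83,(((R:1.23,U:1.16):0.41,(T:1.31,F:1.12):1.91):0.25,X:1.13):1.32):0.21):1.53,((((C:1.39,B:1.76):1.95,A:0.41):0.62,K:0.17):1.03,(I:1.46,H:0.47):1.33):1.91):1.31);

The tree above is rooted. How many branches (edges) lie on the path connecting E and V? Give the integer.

10

The MRCA of E and V is the root of the tree.
From E up to that node: 5 branches. From V up to the same node: 5 branches. Total: 5 + 5 = 10.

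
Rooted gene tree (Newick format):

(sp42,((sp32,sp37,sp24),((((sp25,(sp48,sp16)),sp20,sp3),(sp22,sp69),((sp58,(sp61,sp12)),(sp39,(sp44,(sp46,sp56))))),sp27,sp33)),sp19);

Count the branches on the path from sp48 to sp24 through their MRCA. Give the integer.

The MRCA of sp48 and sp24 is the node subtending ((sp32,sp37,sp24),((((sp25,(sp48,sp16)),sp20,sp3),(sp22,sp69),((sp58,(sp61,sp12)),(sp39,(sp44,(sp46,sp56))))),sp27,sp33)).
From sp48 up to that node: 6 branches. From sp24 up to the same node: 2 branches. Total: 6 + 2 = 8.

8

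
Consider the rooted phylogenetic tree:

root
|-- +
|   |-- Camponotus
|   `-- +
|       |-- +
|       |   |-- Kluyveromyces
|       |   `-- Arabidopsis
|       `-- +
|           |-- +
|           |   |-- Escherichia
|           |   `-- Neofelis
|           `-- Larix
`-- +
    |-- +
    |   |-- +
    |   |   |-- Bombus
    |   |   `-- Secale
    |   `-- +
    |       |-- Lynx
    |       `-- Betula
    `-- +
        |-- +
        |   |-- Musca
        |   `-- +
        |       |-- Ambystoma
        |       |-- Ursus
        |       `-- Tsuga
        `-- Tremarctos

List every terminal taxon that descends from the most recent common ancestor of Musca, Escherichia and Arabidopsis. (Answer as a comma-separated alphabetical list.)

Ambystoma, Arabidopsis, Betula, Bombus, Camponotus, Escherichia, Kluyveromyces, Larix, Lynx, Musca, Neofelis, Secale, Tremarctos, Tsuga, Ursus

Tracing Musca: it sits inside (Musca,(Ambystoma,Ursus,Tsuga)).
Tracing Escherichia: it sits inside (Escherichia,Neofelis).
Tracing Arabidopsis: it sits inside (Kluyveromyces,Arabidopsis).
The smallest clade enclosing all 3 is the whole tree (their MRCA is the root), so the answer is all 15 tips in alphabetical order.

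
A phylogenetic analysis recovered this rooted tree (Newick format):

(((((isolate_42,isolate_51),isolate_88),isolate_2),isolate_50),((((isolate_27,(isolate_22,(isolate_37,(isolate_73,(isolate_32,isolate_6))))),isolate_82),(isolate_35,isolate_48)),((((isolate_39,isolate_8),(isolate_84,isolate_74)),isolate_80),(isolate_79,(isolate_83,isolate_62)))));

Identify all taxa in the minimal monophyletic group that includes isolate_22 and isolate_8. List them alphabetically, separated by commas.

isolate_22, isolate_27, isolate_32, isolate_35, isolate_37, isolate_39, isolate_48, isolate_6, isolate_62, isolate_73, isolate_74, isolate_79, isolate_8, isolate_80, isolate_82, isolate_83, isolate_84

Tracing isolate_22: it sits inside (isolate_22,(isolate_37,(isolate_73,(isolate_32,isolate_6)))).
Tracing isolate_8: it sits inside (isolate_39,isolate_8).
The smallest clade enclosing both is ((((isolate_27,(isolate_22,(isolate_37,(isolate_73,(isolate_32,isolate_6))))),isolate_82),(isolate_35,isolate_48)),((((isolate_39,isolate_8),(isolate_84,isolate_74)),isolate_80),(isolate_79,(isolate_83,isolate_62)))); the answer is its 17 terminal taxa in alphabetical order.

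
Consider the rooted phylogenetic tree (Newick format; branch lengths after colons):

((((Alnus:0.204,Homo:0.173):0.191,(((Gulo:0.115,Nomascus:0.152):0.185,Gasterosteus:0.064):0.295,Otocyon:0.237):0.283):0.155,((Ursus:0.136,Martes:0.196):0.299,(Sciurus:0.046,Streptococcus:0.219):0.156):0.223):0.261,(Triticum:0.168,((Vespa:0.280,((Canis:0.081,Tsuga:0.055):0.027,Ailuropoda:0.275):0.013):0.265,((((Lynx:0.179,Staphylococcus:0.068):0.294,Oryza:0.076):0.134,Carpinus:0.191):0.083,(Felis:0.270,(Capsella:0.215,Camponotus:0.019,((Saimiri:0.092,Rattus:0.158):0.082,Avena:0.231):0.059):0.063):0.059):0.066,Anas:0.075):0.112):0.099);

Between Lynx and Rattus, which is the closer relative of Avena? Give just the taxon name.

Rattus

The MRCA of Avena and Rattus subtends ((Saimiri,Rattus),Avena) (3 taxa).
The MRCA of Avena and Lynx subtends ((((Lynx,Staphylococcus),Oryza),Carpinus),(Felis,(Capsella,Camponotus,((Saimiri,Rattus),Avena)))) (10 taxa).
The first is nested inside the second, so Avena shares a more recent common ancestor with Rattus.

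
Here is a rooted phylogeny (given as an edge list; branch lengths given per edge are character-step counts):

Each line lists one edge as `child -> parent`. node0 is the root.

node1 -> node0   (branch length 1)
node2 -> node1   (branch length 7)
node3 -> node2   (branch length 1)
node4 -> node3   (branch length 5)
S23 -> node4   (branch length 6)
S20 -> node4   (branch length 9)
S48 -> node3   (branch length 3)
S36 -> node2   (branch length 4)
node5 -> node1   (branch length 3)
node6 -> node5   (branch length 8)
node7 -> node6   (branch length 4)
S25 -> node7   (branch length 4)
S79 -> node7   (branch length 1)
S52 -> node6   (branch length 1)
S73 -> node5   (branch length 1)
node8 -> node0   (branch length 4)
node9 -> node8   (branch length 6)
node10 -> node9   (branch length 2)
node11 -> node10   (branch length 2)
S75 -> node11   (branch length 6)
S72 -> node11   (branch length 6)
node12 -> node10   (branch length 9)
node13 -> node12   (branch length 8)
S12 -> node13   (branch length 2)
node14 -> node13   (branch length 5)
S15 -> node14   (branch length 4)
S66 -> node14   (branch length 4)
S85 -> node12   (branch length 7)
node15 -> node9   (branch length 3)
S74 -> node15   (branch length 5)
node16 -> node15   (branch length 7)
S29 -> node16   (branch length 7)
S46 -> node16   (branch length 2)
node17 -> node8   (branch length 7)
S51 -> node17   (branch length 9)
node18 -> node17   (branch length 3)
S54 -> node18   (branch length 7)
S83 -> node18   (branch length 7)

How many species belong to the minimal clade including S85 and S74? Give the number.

The MRCA of S85 and S74 is the node subtending (((S75,S72),((S12,(S15,S66)),S85)),(S74,(S29,S46))).
That clade contains 9 terminal taxa: S12, S15, S29, S46, S66, S72, S74, S75, S85.

9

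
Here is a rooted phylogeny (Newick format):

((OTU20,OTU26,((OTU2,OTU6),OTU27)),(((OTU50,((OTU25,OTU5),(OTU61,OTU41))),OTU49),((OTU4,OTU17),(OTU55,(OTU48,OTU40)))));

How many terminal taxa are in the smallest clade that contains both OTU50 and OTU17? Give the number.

11

The MRCA of OTU50 and OTU17 is the node subtending (((OTU50,((OTU25,OTU5),(OTU61,OTU41))),OTU49),((OTU4,OTU17),(OTU55,(OTU48,OTU40)))).
That clade contains 11 terminal taxa: OTU17, OTU25, OTU4, OTU40, OTU41, OTU48, OTU49, OTU5, OTU50, OTU55, OTU61.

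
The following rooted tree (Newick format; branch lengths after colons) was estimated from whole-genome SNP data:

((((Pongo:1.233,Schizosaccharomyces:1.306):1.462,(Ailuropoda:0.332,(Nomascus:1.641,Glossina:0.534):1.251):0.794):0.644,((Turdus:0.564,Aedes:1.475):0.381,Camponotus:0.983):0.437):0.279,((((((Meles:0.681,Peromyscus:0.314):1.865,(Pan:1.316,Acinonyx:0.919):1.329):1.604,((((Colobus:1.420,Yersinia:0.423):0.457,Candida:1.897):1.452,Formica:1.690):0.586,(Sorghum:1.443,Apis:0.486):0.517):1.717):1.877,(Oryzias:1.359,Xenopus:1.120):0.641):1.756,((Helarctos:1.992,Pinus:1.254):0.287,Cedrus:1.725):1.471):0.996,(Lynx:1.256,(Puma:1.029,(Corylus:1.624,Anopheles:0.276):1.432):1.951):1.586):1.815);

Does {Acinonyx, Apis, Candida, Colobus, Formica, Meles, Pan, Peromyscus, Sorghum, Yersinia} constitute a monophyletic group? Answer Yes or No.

Yes

The most recent common ancestor of these taxa subtends (((Meles,Peromyscus),(Pan,Acinonyx)),((((Colobus,Yersinia),Candida),Formica),(Sorghum,Apis))).
That clade has exactly 10 tips — every listed taxon and nothing else — so the group is monophyletic.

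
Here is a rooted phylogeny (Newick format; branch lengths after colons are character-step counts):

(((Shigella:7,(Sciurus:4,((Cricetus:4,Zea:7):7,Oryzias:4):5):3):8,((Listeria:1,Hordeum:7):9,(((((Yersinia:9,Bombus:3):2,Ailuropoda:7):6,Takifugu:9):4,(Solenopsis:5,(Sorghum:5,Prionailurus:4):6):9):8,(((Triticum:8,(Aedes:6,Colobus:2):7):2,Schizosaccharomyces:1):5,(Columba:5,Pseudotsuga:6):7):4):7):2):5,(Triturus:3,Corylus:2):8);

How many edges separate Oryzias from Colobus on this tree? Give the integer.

The MRCA of Oryzias and Colobus is the node subtending ((Shigella,(Sciurus,((Cricetus,Zea),Oryzias))),((Listeria,Hordeum),(((((Yersinia,Bombus),Ailuropoda),Takifugu),(Solenopsis,(Sorghum,Prionailurus))),(((Triticum,(Aedes,Colobus)),Schizosaccharomyces),(Columba,Pseudotsuga))))).
From Oryzias up to that node: 4 branches. From Colobus up to the same node: 7 branches. Total: 4 + 7 = 11.

11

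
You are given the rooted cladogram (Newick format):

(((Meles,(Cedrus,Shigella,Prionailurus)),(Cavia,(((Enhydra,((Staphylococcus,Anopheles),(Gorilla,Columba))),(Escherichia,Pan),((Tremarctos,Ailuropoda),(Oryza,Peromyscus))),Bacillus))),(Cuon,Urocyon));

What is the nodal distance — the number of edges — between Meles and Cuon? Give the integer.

5

The MRCA of Meles and Cuon is the root of the tree.
From Meles up to that node: 3 branches. From Cuon up to the same node: 2 branches. Total: 3 + 2 = 5.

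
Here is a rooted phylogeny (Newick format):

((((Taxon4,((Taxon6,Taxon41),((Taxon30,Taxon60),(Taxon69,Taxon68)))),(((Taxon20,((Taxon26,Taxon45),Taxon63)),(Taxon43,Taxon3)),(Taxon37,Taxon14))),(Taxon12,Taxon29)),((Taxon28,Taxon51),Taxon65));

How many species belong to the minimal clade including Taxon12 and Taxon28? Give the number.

The MRCA of Taxon12 and Taxon28 is the root, so the clade is the entire tree.
That clade contains 20 terminal taxa: Taxon12, Taxon14, Taxon20, Taxon26, Taxon28, Taxon29, Taxon3, Taxon30, Taxon37, Taxon4, Taxon41, Taxon43, Taxon45, Taxon51, Taxon6, Taxon60, Taxon63, Taxon65, Taxon68, Taxon69.

20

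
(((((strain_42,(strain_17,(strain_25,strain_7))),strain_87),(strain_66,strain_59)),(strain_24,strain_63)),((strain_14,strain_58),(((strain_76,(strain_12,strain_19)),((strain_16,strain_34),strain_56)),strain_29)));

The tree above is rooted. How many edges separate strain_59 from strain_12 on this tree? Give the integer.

10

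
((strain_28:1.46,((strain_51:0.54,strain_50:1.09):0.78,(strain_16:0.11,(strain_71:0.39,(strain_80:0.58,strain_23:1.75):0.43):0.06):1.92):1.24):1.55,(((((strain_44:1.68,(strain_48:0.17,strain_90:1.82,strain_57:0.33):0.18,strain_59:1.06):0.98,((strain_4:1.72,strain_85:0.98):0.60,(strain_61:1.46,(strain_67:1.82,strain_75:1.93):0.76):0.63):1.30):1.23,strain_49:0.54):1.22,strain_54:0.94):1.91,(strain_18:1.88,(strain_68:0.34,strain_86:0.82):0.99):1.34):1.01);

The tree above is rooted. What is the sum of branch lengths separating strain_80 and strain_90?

The path runs strain_80 → … → MRCA → … → strain_90; the MRCA is the root of the tree.
Branch lengths along that path: 0.58 + 0.43 + 0.06 + 1.92 + 1.24 + 1.55 + 1.01 + 1.91 + 1.22 + 1.23 + 0.98 + 0.18 + 1.82 = 14.13.

14.13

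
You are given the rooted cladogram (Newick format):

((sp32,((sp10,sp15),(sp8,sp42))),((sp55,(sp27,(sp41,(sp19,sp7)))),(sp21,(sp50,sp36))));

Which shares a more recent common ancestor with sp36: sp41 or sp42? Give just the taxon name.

sp41

The MRCA of sp36 and sp41 subtends ((sp55,(sp27,(sp41,(sp19,sp7)))),(sp21,(sp50,sp36))) (8 taxa).
The MRCA of sp36 and sp42 is the root, subtending the entire tree (13 taxa).
The first is nested inside the second, so sp36 shares a more recent common ancestor with sp41.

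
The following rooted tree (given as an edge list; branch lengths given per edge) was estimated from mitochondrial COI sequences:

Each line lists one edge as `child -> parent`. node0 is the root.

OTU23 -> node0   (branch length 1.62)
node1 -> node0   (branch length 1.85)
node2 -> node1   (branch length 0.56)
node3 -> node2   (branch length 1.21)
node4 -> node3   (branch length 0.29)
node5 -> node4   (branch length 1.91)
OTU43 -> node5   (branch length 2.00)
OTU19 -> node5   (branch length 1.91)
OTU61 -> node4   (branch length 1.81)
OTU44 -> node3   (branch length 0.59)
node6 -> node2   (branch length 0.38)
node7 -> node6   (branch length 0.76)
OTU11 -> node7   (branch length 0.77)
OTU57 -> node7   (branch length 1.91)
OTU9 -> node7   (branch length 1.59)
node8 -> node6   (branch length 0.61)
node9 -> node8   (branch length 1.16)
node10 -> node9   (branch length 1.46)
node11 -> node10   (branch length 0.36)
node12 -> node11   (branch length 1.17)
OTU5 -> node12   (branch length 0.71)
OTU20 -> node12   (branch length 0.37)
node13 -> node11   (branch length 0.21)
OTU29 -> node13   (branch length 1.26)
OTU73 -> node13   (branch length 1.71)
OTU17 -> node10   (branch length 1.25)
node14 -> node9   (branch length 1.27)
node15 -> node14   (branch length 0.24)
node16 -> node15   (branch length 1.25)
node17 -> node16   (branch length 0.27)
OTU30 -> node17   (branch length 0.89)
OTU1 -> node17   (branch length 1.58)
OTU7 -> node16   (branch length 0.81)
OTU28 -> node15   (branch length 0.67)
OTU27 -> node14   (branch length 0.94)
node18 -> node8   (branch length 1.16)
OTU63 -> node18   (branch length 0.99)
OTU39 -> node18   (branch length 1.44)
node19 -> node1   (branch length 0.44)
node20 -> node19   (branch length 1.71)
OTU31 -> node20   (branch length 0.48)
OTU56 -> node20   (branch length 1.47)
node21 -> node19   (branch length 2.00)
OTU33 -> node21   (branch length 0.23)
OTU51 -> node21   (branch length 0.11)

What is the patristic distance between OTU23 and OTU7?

9.75

The path runs OTU23 → … → MRCA → … → OTU7; the MRCA is the root of the tree.
Branch lengths along that path: 1.62 + 1.85 + 0.56 + 0.38 + 0.61 + 1.16 + 1.27 + 0.24 + 1.25 + 0.81 = 9.75.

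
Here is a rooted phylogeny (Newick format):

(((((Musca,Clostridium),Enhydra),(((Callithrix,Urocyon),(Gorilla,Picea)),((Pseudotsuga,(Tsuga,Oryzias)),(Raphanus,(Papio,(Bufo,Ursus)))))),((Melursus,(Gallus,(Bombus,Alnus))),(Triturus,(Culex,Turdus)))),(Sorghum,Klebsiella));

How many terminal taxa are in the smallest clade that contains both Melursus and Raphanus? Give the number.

21

The MRCA of Melursus and Raphanus is the node subtending ((((Musca,Clostridium),Enhydra),(((Callithrix,Urocyon),(Gorilla,Picea)),((Pseudotsuga,(Tsuga,Oryzias)),(Raphanus,(Papio,(Bufo,Ursus)))))),((Melursus,(Gallus,(Bombus,Alnus))),(Triturus,(Culex,Turdus)))).
That clade contains 21 terminal taxa: Alnus, Bombus, Bufo, Callithrix, Clostridium, Culex, Enhydra, Gallus, Gorilla, Melursus, Musca, Oryzias, Papio, Picea, Pseudotsuga, Raphanus, Triturus, Tsuga, Turdus, Urocyon, Ursus.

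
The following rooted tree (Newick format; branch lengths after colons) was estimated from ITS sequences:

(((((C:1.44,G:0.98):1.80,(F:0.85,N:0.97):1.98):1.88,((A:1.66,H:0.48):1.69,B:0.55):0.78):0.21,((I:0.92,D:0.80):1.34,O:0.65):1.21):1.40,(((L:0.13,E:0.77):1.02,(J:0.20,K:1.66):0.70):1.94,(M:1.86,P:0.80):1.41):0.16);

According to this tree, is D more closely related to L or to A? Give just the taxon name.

The MRCA of D and A subtends ((((C,G),(F,N)),((A,H),B)),((I,D),O)) (10 taxa).
The MRCA of D and L is the root, subtending the entire tree (16 taxa).
The first is nested inside the second, so D shares a more recent common ancestor with A.

A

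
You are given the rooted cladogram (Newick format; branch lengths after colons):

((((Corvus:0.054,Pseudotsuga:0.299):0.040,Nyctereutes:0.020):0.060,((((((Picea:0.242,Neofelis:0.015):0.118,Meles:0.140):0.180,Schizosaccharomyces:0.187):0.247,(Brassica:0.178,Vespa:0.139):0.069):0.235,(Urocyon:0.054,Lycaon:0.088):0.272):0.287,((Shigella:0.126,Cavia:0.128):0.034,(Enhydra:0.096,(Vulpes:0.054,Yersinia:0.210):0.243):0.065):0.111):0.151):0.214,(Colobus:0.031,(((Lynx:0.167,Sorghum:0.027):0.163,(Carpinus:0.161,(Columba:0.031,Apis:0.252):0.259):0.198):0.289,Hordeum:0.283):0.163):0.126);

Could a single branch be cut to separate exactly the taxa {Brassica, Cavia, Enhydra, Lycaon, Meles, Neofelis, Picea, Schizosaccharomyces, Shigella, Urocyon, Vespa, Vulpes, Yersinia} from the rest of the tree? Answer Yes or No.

Yes

The most recent common ancestor of these taxa subtends ((((((Picea,Neofelis),Meles),Schizosaccharomyces),(Brassica,Vespa)),(Urocyon,Lycaon)),((Shigella,Cavia),(Enhydra,(Vulpes,Yersinia)))).
That clade has exactly 13 tips — every listed taxon and nothing else — so the group is monophyletic.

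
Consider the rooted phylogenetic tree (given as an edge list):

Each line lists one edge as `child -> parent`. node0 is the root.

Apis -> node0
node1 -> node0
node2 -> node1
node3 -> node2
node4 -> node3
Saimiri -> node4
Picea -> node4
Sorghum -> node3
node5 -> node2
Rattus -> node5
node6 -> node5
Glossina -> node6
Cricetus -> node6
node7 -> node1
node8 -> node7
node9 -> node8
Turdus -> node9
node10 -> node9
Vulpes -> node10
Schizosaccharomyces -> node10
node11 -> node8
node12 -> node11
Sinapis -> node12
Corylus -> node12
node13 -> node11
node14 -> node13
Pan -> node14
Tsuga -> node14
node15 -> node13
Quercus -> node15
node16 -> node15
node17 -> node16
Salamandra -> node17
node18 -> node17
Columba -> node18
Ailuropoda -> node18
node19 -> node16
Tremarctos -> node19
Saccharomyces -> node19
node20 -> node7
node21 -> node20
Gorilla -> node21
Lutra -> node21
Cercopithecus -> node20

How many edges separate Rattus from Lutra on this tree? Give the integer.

The MRCA of Rattus and Lutra is the node subtending ((((Saimiri,Picea),Sorghum),(Rattus,(Glossina,Cricetus))),(((Turdus,(Vulpes,Schizosaccharomyces)),((Sinapis,Corylus),((Pan,Tsuga),(Quercus,((Salamandra,(Columba,Ailuropoda)),(Tremarctos,Saccharomyces)))))),((Gorilla,Lutra),Cercopithecus))).
From Rattus up to that node: 3 branches. From Lutra up to the same node: 4 branches. Total: 3 + 4 = 7.

7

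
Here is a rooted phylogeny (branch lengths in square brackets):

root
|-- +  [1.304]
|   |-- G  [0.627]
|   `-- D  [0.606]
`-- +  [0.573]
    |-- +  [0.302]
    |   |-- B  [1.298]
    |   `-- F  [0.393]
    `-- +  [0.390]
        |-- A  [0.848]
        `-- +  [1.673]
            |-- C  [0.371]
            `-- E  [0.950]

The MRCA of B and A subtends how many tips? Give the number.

5

The MRCA of B and A is the node subtending ((B,F),(A,(C,E))).
That clade contains 5 terminal taxa: A, B, C, E, F.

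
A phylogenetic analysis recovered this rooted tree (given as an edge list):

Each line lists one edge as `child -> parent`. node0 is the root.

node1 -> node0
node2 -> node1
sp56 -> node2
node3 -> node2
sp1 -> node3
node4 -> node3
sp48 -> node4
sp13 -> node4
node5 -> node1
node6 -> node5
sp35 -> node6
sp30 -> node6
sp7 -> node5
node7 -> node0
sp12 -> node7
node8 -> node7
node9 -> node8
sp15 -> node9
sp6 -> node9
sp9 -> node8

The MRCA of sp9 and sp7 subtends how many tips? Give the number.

11

The MRCA of sp9 and sp7 is the root, so the clade is the entire tree.
That clade contains 11 terminal taxa: sp1, sp12, sp13, sp15, sp30, sp35, sp48, sp56, sp6, sp7, sp9.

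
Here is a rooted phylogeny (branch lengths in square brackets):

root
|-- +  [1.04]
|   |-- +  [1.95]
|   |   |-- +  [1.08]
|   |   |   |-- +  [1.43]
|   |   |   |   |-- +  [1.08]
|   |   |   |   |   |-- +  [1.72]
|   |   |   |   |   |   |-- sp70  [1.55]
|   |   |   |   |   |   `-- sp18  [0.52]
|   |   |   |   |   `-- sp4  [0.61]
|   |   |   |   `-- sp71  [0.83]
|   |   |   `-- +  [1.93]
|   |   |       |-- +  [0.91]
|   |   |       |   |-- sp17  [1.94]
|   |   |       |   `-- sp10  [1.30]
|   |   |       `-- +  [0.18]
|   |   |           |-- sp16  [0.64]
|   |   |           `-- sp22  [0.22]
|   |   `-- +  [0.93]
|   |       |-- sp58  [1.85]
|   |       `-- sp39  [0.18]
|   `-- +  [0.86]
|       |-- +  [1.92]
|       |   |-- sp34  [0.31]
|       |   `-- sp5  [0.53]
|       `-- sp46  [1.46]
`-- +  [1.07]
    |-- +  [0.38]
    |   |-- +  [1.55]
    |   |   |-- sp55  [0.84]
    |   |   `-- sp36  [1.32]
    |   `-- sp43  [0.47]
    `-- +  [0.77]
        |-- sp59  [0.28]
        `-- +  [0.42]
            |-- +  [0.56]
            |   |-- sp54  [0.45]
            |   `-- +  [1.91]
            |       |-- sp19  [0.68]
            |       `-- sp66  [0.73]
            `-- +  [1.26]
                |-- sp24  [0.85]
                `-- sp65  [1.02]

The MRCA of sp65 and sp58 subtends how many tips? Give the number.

The MRCA of sp65 and sp58 is the root, so the clade is the entire tree.
That clade contains 22 terminal taxa: sp10, sp16, sp17, sp18, sp19, sp22, sp24, sp34, sp36, sp39, sp4, sp43, sp46, sp5, sp54, sp55, sp58, sp59, sp65, sp66, sp70, sp71.

22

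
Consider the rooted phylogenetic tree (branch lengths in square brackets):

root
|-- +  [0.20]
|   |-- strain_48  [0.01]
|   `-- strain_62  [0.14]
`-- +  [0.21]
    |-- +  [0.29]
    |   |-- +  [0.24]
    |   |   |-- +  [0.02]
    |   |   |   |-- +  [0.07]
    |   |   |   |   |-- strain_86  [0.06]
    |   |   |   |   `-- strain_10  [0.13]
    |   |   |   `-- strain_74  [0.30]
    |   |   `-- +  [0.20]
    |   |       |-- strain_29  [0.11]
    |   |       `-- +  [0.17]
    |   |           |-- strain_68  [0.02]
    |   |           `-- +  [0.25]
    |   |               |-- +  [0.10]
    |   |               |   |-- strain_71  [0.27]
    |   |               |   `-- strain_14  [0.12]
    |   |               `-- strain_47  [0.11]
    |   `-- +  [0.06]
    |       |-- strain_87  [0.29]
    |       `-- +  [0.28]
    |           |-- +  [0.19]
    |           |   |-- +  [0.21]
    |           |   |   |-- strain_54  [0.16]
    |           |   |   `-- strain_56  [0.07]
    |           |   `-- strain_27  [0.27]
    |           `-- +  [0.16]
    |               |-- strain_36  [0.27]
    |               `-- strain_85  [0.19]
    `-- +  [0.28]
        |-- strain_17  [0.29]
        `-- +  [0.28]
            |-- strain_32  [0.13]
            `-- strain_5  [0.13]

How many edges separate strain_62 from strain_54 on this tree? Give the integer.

The MRCA of strain_62 and strain_54 is the root of the tree.
From strain_62 up to that node: 2 branches. From strain_54 up to the same node: 7 branches. Total: 2 + 7 = 9.

9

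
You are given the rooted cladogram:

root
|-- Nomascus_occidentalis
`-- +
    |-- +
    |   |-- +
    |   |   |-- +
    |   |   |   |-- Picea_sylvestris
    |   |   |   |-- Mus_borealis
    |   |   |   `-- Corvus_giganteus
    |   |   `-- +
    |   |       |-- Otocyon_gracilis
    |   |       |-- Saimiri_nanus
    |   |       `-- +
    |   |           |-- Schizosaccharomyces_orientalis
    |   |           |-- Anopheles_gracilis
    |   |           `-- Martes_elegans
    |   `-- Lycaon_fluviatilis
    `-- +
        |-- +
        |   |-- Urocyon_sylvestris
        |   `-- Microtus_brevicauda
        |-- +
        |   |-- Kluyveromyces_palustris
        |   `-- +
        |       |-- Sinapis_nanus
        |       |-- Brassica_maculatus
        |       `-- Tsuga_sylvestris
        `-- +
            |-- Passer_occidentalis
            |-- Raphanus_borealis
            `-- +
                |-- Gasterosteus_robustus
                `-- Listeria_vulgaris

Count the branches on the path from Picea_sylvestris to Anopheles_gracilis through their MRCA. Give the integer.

The MRCA of Picea_sylvestris and Anopheles_gracilis is the node subtending ((Picea_sylvestris,Mus_borealis,Corvus_giganteus),(Otocyon_gracilis,Saimiri_nanus,(Schizosaccharomyces_orientalis,Anopheles_gracilis,Martes_elegans))).
From Picea_sylvestris up to that node: 2 branches. From Anopheles_gracilis up to the same node: 3 branches. Total: 2 + 3 = 5.

5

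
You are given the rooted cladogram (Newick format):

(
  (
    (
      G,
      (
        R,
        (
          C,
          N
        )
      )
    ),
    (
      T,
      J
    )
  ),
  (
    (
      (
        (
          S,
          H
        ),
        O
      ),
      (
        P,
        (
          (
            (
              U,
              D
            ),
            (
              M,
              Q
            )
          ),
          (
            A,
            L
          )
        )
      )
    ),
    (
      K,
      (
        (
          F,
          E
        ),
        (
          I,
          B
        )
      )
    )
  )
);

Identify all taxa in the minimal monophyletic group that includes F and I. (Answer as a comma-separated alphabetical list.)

B, E, F, I

Tracing F: it sits inside (F,E).
Tracing I: it sits inside (I,B).
The smallest clade enclosing both is ((F,E),(I,B)); the answer is its 4 terminal taxa in alphabetical order.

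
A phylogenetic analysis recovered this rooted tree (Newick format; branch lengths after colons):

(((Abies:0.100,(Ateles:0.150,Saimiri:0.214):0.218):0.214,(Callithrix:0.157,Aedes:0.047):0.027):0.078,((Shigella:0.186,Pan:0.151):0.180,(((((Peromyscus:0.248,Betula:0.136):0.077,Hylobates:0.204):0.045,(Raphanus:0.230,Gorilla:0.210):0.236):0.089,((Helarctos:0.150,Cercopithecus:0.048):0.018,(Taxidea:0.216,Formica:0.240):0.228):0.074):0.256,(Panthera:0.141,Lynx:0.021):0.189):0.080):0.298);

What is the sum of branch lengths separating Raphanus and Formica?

1.097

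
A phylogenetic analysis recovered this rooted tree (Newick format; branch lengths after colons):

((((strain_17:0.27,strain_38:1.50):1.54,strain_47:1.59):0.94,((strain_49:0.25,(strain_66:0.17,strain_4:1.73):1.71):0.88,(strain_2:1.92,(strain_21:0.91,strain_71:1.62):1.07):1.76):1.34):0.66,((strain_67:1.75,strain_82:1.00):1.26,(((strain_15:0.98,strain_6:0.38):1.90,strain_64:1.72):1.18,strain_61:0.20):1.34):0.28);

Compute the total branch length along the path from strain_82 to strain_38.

7.18

The path runs strain_82 → … → MRCA → … → strain_38; the MRCA is the root of the tree.
Branch lengths along that path: 1.00 + 1.26 + 0.28 + 0.66 + 0.94 + 1.54 + 1.50 = 7.18.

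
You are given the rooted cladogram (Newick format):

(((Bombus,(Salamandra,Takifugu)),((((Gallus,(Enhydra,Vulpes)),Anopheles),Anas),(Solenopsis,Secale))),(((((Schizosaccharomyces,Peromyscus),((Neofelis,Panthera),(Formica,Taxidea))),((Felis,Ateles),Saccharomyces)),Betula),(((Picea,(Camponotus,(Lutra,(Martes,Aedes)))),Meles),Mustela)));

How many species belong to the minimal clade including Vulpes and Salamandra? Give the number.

10

The MRCA of Vulpes and Salamandra is the node subtending ((Bombus,(Salamandra,Takifugu)),((((Gallus,(Enhydra,Vulpes)),Anopheles),Anas),(Solenopsis,Secale))).
That clade contains 10 terminal taxa: Anas, Anopheles, Bombus, Enhydra, Gallus, Salamandra, Secale, Solenopsis, Takifugu, Vulpes.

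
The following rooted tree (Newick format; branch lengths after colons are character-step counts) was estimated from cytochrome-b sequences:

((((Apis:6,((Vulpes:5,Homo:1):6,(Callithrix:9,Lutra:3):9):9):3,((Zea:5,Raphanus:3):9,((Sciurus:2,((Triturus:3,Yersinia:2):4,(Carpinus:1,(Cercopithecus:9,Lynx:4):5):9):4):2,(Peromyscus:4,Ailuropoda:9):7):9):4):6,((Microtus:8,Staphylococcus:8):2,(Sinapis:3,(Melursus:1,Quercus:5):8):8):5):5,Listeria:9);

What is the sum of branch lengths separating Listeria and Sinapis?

The path runs Listeria → … → MRCA → … → Sinapis; the MRCA is the root of the tree.
Branch lengths along that path: 9 + 5 + 5 + 8 + 3 = 30.

30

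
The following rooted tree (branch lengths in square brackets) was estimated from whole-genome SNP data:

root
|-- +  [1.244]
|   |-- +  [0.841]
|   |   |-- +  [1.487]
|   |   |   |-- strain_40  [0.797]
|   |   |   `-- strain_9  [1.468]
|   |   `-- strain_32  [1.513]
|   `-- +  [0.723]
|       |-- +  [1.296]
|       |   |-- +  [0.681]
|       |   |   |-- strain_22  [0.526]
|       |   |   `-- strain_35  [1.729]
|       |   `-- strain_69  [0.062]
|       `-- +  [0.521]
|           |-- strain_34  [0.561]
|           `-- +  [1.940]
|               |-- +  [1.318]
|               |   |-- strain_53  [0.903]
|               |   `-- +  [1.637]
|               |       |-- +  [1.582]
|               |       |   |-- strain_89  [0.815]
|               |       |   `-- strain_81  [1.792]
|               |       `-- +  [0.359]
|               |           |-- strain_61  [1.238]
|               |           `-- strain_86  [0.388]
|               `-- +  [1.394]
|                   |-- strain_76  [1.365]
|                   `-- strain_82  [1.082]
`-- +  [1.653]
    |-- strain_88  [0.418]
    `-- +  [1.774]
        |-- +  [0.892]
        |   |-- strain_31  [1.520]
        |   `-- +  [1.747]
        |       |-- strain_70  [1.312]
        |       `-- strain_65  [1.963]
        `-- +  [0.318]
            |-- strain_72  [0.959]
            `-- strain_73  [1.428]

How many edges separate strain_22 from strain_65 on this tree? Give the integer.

10

The MRCA of strain_22 and strain_65 is the root of the tree.
From strain_22 up to that node: 5 branches. From strain_65 up to the same node: 5 branches. Total: 5 + 5 = 10.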